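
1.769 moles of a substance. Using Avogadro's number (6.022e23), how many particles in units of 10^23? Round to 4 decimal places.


N = n * NA, then divide by 1e23 for the requested units.
N / 1e23 = n * 6.022
N / 1e23 = 1.769 * 6.022
N / 1e23 = 10.652918, rounded to 4 dp:

10.6529


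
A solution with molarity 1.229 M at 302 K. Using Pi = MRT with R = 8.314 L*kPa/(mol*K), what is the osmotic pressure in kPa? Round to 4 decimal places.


Osmotic pressure (van't Hoff): Pi = M*R*T.
RT = 8.314 * 302 = 2510.828
Pi = 1.229 * 2510.828
Pi = 3085.807612 kPa, rounded to 4 dp:

3085.8076 kPa


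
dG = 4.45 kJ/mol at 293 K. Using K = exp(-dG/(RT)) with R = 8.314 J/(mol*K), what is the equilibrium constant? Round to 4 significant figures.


dG is in kJ/mol; multiply by 1000 to match R in J/(mol*K).
RT = 8.314 * 293 = 2436.002 J/mol
exponent = -dG*1000 / (RT) = -(4.45*1000) / 2436.002 = -1.82676369
K = exp(-1.82676369)
K = 0.16093356, rounded to 4 significant figures:

0.1609


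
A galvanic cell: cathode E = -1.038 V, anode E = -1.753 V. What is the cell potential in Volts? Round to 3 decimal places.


Standard cell potential: E_cell = E_cathode - E_anode.
E_cell = -1.038 - (-1.753)
E_cell = 0.715 V, rounded to 3 dp:

0.715 V


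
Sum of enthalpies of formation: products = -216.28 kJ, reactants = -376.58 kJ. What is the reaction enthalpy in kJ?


dH_rxn = sum(dH_f products) - sum(dH_f reactants)
dH_rxn = -216.28 - (-376.58)
dH_rxn = 160.3 kJ:

160.30 kJ


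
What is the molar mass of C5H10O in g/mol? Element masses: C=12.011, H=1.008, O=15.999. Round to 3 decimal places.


M = sum(count * atomic_mass) over atoms.
M = 5*12.011 + 10*1.008 + 1*15.999
M = 60.055 + 10.08 + 15.999
M = 86.134 g/mol, rounded to 3 dp:

86.134 g/mol


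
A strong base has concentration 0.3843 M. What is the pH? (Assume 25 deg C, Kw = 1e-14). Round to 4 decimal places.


A strong base dissociates completely, so [OH-] equals the given concentration.
pOH = -log10([OH-]) = -log10(0.3843) = 0.41533
pH = 14 - pOH = 14 - 0.41533
pH = 13.58467, rounded to 4 dp:

13.5847


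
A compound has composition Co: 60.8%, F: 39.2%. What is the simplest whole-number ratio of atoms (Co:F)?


Assume 100 g of compound, divide each mass% by atomic mass to get moles, then normalize by the smallest to get a raw atom ratio.
Moles per 100 g: Co: 60.8/58.933 = 1.0317, F: 39.2/18.998 = 2.0634
Raw ratio (divide by min = 1.0317): Co: 1.0, F: 2.0
Multiply by 1 to clear fractions: Co: 1.0 ~= 1, F: 2.0 ~= 2
Reduce by GCD to get the simplest whole-number ratio:

1:2


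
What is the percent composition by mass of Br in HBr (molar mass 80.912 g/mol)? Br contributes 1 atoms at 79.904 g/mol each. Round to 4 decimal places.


pct = 100 * (n_elem * M_elem) / M_total
mass_contribution = 1 * 79.904 = 79.904 g/mol
pct = 100 * 79.904 / 80.912
pct = 98.7542021 %, rounded to 4 dp:

98.7542 %


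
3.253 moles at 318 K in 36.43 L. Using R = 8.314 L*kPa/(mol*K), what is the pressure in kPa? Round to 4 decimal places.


PV = nRT, solve for P = nRT / V.
nRT = 3.253 * 8.314 * 318 = 8600.4506
P = 8600.4506 / 36.43
P = 236.08154268 kPa, rounded to 4 dp:

236.0815 kPa


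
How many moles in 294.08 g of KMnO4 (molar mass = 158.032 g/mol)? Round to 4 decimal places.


n = mass / M
n = 294.08 / 158.032
n = 1.86088893 mol, rounded to 4 dp:

1.8609 mol


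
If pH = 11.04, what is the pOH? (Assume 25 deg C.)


At 25 deg C, pH + pOH = 14.
pOH = 14 - pH = 14 - 11.04
pOH = 2.96:

2.96


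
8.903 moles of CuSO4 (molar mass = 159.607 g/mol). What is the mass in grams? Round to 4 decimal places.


mass = n * M
mass = 8.903 * 159.607
mass = 1420.981121 g, rounded to 4 dp:

1420.9811 g


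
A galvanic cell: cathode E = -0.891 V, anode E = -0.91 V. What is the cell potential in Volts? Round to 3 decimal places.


Standard cell potential: E_cell = E_cathode - E_anode.
E_cell = -0.891 - (-0.91)
E_cell = 0.019 V, rounded to 3 dp:

0.019 V


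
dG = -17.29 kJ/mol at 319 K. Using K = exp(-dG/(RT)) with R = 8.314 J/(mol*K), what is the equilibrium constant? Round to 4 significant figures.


dG is in kJ/mol; multiply by 1000 to match R in J/(mol*K).
RT = 8.314 * 319 = 2652.166 J/mol
exponent = -dG*1000 / (RT) = -(-17.29*1000) / 2652.166 = 6.51919978
K = exp(6.51919978)
K = 678.03559, rounded to 4 significant figures:

678.0


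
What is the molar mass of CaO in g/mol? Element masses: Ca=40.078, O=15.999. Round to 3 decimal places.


M = sum(count * atomic_mass) over atoms.
M = 1*40.078 + 1*15.999
M = 40.078 + 15.999
M = 56.077 g/mol, rounded to 3 dp:

56.077 g/mol


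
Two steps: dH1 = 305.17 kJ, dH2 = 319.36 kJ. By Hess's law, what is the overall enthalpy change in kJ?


Hess's law: enthalpy is a state function, so add the step enthalpies.
dH_total = dH1 + dH2 = 305.17 + (319.36)
dH_total = 624.53 kJ:

624.53 kJ


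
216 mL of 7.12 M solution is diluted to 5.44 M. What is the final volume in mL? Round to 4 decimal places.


Dilution: M1*V1 = M2*V2, solve for V2.
V2 = M1*V1 / M2
V2 = 7.12 * 216 / 5.44
V2 = 1537.92 / 5.44
V2 = 282.70588235 mL, rounded to 4 dp:

282.7059 mL


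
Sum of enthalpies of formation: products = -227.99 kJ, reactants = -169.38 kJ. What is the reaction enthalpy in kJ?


dH_rxn = sum(dH_f products) - sum(dH_f reactants)
dH_rxn = -227.99 - (-169.38)
dH_rxn = -58.61 kJ:

-58.61 kJ


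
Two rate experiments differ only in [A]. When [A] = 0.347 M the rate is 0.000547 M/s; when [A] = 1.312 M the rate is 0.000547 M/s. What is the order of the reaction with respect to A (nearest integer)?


Rate is proportional to [A]^n, so rate2/rate1 = ([A]2/[A]1)^n. Take logs to solve for n.
rate2/rate1 = 0.000547 / 0.000547 = 1.0
[A]2/[A]1 = 1.312 / 0.347 = 3.781
n = ln(1.0) / ln(3.781) = 0.0
Nearest integer order:

0


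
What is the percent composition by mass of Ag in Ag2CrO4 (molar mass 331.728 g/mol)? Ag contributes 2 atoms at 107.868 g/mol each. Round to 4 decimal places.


pct = 100 * (n_elem * M_elem) / M_total
mass_contribution = 2 * 107.868 = 215.736 g/mol
pct = 100 * 215.736 / 331.728
pct = 65.03400376 %, rounded to 4 dp:

65.0340 %


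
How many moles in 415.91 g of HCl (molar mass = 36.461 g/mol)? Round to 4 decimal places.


n = mass / M
n = 415.91 / 36.461
n = 11.4069828 mol, rounded to 4 dp:

11.4070 mol


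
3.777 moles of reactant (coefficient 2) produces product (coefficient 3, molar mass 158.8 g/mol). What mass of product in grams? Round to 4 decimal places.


Use the coefficient ratio to convert reactant moles to product moles, then multiply by the product's molar mass.
moles_P = moles_R * (coeff_P / coeff_R) = 3.777 * (3/2) = 5.6655
mass_P = moles_P * M_P = 5.6655 * 158.8
mass_P = 899.6814 g, rounded to 4 dp:

899.6814 g


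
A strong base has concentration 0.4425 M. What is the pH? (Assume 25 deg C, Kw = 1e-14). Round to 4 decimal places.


A strong base dissociates completely, so [OH-] equals the given concentration.
pOH = -log10([OH-]) = -log10(0.4425) = 0.354087
pH = 14 - pOH = 14 - 0.354087
pH = 13.645913, rounded to 4 dp:

13.6459


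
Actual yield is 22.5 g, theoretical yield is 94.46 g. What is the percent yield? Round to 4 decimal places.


% yield = 100 * actual / theoretical
% yield = 100 * 22.5 / 94.46
% yield = 23.81960618 %, rounded to 4 dp:

23.8196 %


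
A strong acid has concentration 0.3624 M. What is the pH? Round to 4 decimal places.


A strong acid dissociates completely, so [H+] equals the given concentration.
pH = -log10([H+]) = -log10(0.3624)
pH = 0.44081181, rounded to 4 dp:

0.4408


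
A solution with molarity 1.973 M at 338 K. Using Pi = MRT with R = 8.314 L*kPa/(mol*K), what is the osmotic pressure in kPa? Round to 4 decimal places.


Osmotic pressure (van't Hoff): Pi = M*R*T.
RT = 8.314 * 338 = 2810.132
Pi = 1.973 * 2810.132
Pi = 5544.390436 kPa, rounded to 4 dp:

5544.3904 kPa


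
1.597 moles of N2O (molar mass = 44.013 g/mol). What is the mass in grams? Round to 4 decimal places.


mass = n * M
mass = 1.597 * 44.013
mass = 70.288761 g, rounded to 4 dp:

70.2888 g


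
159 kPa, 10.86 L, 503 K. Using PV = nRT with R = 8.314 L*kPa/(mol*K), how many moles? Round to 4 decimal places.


PV = nRT, solve for n = PV / (RT).
PV = 159 * 10.86 = 1726.74
RT = 8.314 * 503 = 4181.942
n = 1726.74 / 4181.942
n = 0.41290386 mol, rounded to 4 dp:

0.4129 mol


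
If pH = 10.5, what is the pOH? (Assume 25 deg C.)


At 25 deg C, pH + pOH = 14.
pOH = 14 - pH = 14 - 10.5
pOH = 3.5:

3.50


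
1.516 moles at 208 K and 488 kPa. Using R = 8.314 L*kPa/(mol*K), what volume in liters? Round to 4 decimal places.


PV = nRT, solve for V = nRT / P.
nRT = 1.516 * 8.314 * 208 = 2621.637
V = 2621.637 / 488
V = 5.37220697 L, rounded to 4 dp:

5.3722 L


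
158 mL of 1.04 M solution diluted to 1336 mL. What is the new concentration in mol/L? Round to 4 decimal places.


Dilution: M1*V1 = M2*V2, solve for M2.
M2 = M1*V1 / V2
M2 = 1.04 * 158 / 1336
M2 = 164.32 / 1336
M2 = 0.12299401 mol/L, rounded to 4 dp:

0.1230 mol/L


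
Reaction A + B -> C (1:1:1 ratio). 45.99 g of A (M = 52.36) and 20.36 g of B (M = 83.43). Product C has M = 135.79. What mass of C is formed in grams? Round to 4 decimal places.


Find moles of each reactant; the smaller value is the limiting reagent in a 1:1:1 reaction, so moles_C equals moles of the limiter.
n_A = mass_A / M_A = 45.99 / 52.36 = 0.878342 mol
n_B = mass_B / M_B = 20.36 / 83.43 = 0.244037 mol
Limiting reagent: B (smaller), n_limiting = 0.244037 mol
mass_C = n_limiting * M_C = 0.244037 * 135.79
mass_C = 33.13778423 g, rounded to 4 dp:

33.1378 g


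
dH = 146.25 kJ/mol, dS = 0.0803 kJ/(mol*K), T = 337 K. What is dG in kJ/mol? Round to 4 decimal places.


Gibbs: dG = dH - T*dS (consistent units, dS already in kJ/(mol*K)).
T*dS = 337 * 0.0803 = 27.0611
dG = 146.25 - (27.0611)
dG = 119.1889 kJ/mol, rounded to 4 dp:

119.1889 kJ/mol


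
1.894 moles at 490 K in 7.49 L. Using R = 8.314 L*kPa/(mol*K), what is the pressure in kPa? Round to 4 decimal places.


PV = nRT, solve for P = nRT / V.
nRT = 1.894 * 8.314 * 490 = 7715.8908
P = 7715.8908 / 7.49
P = 1030.15898531 kPa, rounded to 4 dp:

1030.1590 kPa


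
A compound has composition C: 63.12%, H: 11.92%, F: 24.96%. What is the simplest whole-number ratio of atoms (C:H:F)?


Assume 100 g of compound, divide each mass% by atomic mass to get moles, then normalize by the smallest to get a raw atom ratio.
Moles per 100 g: C: 63.12/12.011 = 5.2552, H: 11.92/1.008 = 11.8254, F: 24.96/18.998 = 1.3138
Raw ratio (divide by min = 1.3138): C: 4.0, H: 9.001, F: 1.0
Multiply by 1 to clear fractions: C: 4.0 ~= 4, H: 9.001 ~= 9, F: 1.0 ~= 1
Reduce by GCD to get the simplest whole-number ratio:

4:9:1


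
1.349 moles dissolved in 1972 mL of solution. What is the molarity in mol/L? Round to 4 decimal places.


Convert volume to liters: V_L = V_mL / 1000.
V_L = 1972 / 1000 = 1.972 L
M = n / V_L = 1.349 / 1.972
M = 0.68407708 mol/L, rounded to 4 dp:

0.6841 mol/L


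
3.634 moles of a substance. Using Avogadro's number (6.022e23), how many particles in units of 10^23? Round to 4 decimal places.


N = n * NA, then divide by 1e23 for the requested units.
N / 1e23 = n * 6.022
N / 1e23 = 3.634 * 6.022
N / 1e23 = 21.883948, rounded to 4 dp:

21.8839


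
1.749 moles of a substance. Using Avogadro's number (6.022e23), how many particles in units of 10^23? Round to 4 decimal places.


N = n * NA, then divide by 1e23 for the requested units.
N / 1e23 = n * 6.022
N / 1e23 = 1.749 * 6.022
N / 1e23 = 10.532478, rounded to 4 dp:

10.5325


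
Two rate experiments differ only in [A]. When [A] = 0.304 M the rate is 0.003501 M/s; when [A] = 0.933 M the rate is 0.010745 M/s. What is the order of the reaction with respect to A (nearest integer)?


Rate is proportional to [A]^n, so rate2/rate1 = ([A]2/[A]1)^n. Take logs to solve for n.
rate2/rate1 = 0.010745 / 0.003501 = 3.0691
[A]2/[A]1 = 0.933 / 0.304 = 3.0691
n = ln(3.0691) / ln(3.0691) = 1.0
Nearest integer order:

1


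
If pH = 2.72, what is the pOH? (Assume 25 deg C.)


At 25 deg C, pH + pOH = 14.
pOH = 14 - pH = 14 - 2.72
pOH = 11.28:

11.28


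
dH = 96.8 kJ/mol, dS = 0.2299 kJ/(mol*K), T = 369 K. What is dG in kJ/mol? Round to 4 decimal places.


Gibbs: dG = dH - T*dS (consistent units, dS already in kJ/(mol*K)).
T*dS = 369 * 0.2299 = 84.8331
dG = 96.8 - (84.8331)
dG = 11.9669 kJ/mol, rounded to 4 dp:

11.9669 kJ/mol


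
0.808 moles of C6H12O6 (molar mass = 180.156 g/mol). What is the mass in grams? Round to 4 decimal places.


mass = n * M
mass = 0.808 * 180.156
mass = 145.566048 g, rounded to 4 dp:

145.5660 g


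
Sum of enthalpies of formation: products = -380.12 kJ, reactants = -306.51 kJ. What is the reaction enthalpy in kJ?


dH_rxn = sum(dH_f products) - sum(dH_f reactants)
dH_rxn = -380.12 - (-306.51)
dH_rxn = -73.61 kJ:

-73.61 kJ


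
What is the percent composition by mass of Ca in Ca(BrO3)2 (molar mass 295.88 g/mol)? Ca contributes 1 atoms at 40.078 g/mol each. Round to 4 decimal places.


pct = 100 * (n_elem * M_elem) / M_total
mass_contribution = 1 * 40.078 = 40.078 g/mol
pct = 100 * 40.078 / 295.88
pct = 13.54535623 %, rounded to 4 dp:

13.5454 %


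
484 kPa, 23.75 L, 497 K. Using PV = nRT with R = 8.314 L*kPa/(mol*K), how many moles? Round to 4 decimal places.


PV = nRT, solve for n = PV / (RT).
PV = 484 * 23.75 = 11495.0
RT = 8.314 * 497 = 4132.058
n = 11495.0 / 4132.058
n = 2.78190674 mol, rounded to 4 dp:

2.7819 mol


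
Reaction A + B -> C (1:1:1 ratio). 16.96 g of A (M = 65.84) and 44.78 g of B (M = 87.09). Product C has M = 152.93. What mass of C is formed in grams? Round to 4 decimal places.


Find moles of each reactant; the smaller value is the limiting reagent in a 1:1:1 reaction, so moles_C equals moles of the limiter.
n_A = mass_A / M_A = 16.96 / 65.84 = 0.257594 mol
n_B = mass_B / M_B = 44.78 / 87.09 = 0.514181 mol
Limiting reagent: A (smaller), n_limiting = 0.257594 mol
mass_C = n_limiting * M_C = 0.257594 * 152.93
mass_C = 39.39385042 g, rounded to 4 dp:

39.3939 g


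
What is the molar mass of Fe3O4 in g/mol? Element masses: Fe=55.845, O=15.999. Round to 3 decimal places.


M = sum(count * atomic_mass) over atoms.
M = 3*55.845 + 4*15.999
M = 167.535 + 63.996
M = 231.531 g/mol, rounded to 3 dp:

231.531 g/mol


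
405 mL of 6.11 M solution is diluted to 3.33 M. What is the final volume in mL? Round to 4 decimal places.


Dilution: M1*V1 = M2*V2, solve for V2.
V2 = M1*V1 / M2
V2 = 6.11 * 405 / 3.33
V2 = 2474.55 / 3.33
V2 = 743.10810811 mL, rounded to 4 dp:

743.1081 mL


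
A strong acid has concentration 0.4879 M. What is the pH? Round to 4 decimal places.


A strong acid dissociates completely, so [H+] equals the given concentration.
pH = -log10([H+]) = -log10(0.4879)
pH = 0.31166918, rounded to 4 dp:

0.3117


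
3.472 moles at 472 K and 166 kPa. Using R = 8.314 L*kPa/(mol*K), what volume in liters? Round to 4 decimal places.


PV = nRT, solve for V = nRT / P.
nRT = 3.472 * 8.314 * 472 = 13624.8502
V = 13624.8502 / 166
V = 82.07741084 L, rounded to 4 dp:

82.0774 L


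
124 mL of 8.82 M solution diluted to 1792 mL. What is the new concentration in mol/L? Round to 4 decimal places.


Dilution: M1*V1 = M2*V2, solve for M2.
M2 = M1*V1 / V2
M2 = 8.82 * 124 / 1792
M2 = 1093.68 / 1792
M2 = 0.6103125 mol/L, rounded to 4 dp:

0.6103 mol/L


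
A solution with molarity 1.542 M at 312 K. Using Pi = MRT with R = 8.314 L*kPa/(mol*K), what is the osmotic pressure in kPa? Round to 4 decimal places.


Osmotic pressure (van't Hoff): Pi = M*R*T.
RT = 8.314 * 312 = 2593.968
Pi = 1.542 * 2593.968
Pi = 3999.898656 kPa, rounded to 4 dp:

3999.8987 kPa


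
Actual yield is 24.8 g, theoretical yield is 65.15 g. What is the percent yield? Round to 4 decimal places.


% yield = 100 * actual / theoretical
% yield = 100 * 24.8 / 65.15
% yield = 38.06600153 %, rounded to 4 dp:

38.0660 %


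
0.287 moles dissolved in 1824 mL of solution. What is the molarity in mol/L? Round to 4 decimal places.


Convert volume to liters: V_L = V_mL / 1000.
V_L = 1824 / 1000 = 1.824 L
M = n / V_L = 0.287 / 1.824
M = 0.15734649 mol/L, rounded to 4 dp:

0.1573 mol/L


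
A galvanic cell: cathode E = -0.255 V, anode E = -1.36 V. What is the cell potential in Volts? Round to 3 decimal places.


Standard cell potential: E_cell = E_cathode - E_anode.
E_cell = -0.255 - (-1.36)
E_cell = 1.105 V, rounded to 3 dp:

1.105 V


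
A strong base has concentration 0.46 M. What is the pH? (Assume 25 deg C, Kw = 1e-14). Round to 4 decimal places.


A strong base dissociates completely, so [OH-] equals the given concentration.
pOH = -log10([OH-]) = -log10(0.46) = 0.337242
pH = 14 - pOH = 14 - 0.337242
pH = 13.662758, rounded to 4 dp:

13.6628


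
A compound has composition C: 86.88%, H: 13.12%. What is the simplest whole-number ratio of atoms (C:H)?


Assume 100 g of compound, divide each mass% by atomic mass to get moles, then normalize by the smallest to get a raw atom ratio.
Moles per 100 g: C: 86.88/12.011 = 7.2334, H: 13.12/1.008 = 13.0159
Raw ratio (divide by min = 7.2334): C: 1.0, H: 1.799
Multiply by 5 to clear fractions: C: 5.0 ~= 5, H: 8.997 ~= 9
Reduce by GCD to get the simplest whole-number ratio:

5:9


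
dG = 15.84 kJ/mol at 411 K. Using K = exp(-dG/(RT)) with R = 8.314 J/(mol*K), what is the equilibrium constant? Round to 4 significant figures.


dG is in kJ/mol; multiply by 1000 to match R in J/(mol*K).
RT = 8.314 * 411 = 3417.054 J/mol
exponent = -dG*1000 / (RT) = -(15.84*1000) / 3417.054 = -4.63557205
K = exp(-4.63557205)
K = 0.0097005562, rounded to 4 significant figures:

0.009701


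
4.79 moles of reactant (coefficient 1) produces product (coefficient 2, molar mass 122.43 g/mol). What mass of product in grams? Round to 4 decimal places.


Use the coefficient ratio to convert reactant moles to product moles, then multiply by the product's molar mass.
moles_P = moles_R * (coeff_P / coeff_R) = 4.79 * (2/1) = 9.58
mass_P = moles_P * M_P = 9.58 * 122.43
mass_P = 1172.8794 g, rounded to 4 dp:

1172.8794 g


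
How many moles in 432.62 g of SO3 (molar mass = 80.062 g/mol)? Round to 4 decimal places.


n = mass / M
n = 432.62 / 80.062
n = 5.40356224 mol, rounded to 4 dp:

5.4036 mol


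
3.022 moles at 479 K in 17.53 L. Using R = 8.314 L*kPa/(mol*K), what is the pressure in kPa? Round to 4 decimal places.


PV = nRT, solve for P = nRT / V.
nRT = 3.022 * 8.314 * 479 = 12034.8309
P = 12034.8309 / 17.53
P = 686.5277182 kPa, rounded to 4 dp:

686.5277 kPa


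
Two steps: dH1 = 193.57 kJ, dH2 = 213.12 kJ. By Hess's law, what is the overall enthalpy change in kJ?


Hess's law: enthalpy is a state function, so add the step enthalpies.
dH_total = dH1 + dH2 = 193.57 + (213.12)
dH_total = 406.69 kJ:

406.69 kJ


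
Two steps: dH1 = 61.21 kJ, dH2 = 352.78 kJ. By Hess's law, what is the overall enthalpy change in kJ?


Hess's law: enthalpy is a state function, so add the step enthalpies.
dH_total = dH1 + dH2 = 61.21 + (352.78)
dH_total = 413.99 kJ:

413.99 kJ


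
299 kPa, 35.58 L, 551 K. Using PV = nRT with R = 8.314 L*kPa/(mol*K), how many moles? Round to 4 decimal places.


PV = nRT, solve for n = PV / (RT).
PV = 299 * 35.58 = 10638.42
RT = 8.314 * 551 = 4581.014
n = 10638.42 / 4581.014
n = 2.32228498 mol, rounded to 4 dp:

2.3223 mol


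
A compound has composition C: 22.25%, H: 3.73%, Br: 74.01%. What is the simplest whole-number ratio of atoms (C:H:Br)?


Assume 100 g of compound, divide each mass% by atomic mass to get moles, then normalize by the smallest to get a raw atom ratio.
Moles per 100 g: C: 22.25/12.011 = 1.8525, H: 3.73/1.008 = 3.7004, Br: 74.01/79.904 = 0.9262
Raw ratio (divide by min = 0.9262): C: 2.0, H: 3.995, Br: 1.0
Multiply by 1 to clear fractions: C: 2.0 ~= 2, H: 3.995 ~= 4, Br: 1.0 ~= 1
Reduce by GCD to get the simplest whole-number ratio:

2:4:1


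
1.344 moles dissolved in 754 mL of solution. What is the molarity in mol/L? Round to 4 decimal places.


Convert volume to liters: V_L = V_mL / 1000.
V_L = 754 / 1000 = 0.754 L
M = n / V_L = 1.344 / 0.754
M = 1.78249337 mol/L, rounded to 4 dp:

1.7825 mol/L


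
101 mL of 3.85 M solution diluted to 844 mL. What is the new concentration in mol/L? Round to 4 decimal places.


Dilution: M1*V1 = M2*V2, solve for M2.
M2 = M1*V1 / V2
M2 = 3.85 * 101 / 844
M2 = 388.85 / 844
M2 = 0.46072275 mol/L, rounded to 4 dp:

0.4607 mol/L


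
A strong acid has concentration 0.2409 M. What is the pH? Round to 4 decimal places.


A strong acid dissociates completely, so [H+] equals the given concentration.
pH = -log10([H+]) = -log10(0.2409)
pH = 0.6181632, rounded to 4 dp:

0.6182


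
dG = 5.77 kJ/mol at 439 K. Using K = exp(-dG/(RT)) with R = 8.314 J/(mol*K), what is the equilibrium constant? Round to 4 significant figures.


dG is in kJ/mol; multiply by 1000 to match R in J/(mol*K).
RT = 8.314 * 439 = 3649.846 J/mol
exponent = -dG*1000 / (RT) = -(5.77*1000) / 3649.846 = -1.58088862
K = exp(-1.58088862)
K = 0.20579215, rounded to 4 significant figures:

0.2058


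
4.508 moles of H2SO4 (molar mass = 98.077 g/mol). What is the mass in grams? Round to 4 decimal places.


mass = n * M
mass = 4.508 * 98.077
mass = 442.131116 g, rounded to 4 dp:

442.1311 g


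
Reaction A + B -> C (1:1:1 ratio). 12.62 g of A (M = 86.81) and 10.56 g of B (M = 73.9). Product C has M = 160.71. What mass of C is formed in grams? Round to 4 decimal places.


Find moles of each reactant; the smaller value is the limiting reagent in a 1:1:1 reaction, so moles_C equals moles of the limiter.
n_A = mass_A / M_A = 12.62 / 86.81 = 0.145375 mol
n_B = mass_B / M_B = 10.56 / 73.9 = 0.142896 mol
Limiting reagent: B (smaller), n_limiting = 0.142896 mol
mass_C = n_limiting * M_C = 0.142896 * 160.71
mass_C = 22.96481616 g, rounded to 4 dp:

22.9648 g


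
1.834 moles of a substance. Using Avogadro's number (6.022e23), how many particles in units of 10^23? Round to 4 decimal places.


N = n * NA, then divide by 1e23 for the requested units.
N / 1e23 = n * 6.022
N / 1e23 = 1.834 * 6.022
N / 1e23 = 11.044348, rounded to 4 dp:

11.0443


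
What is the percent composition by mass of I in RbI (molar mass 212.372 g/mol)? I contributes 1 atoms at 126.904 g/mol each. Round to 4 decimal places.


pct = 100 * (n_elem * M_elem) / M_total
mass_contribution = 1 * 126.904 = 126.904 g/mol
pct = 100 * 126.904 / 212.372
pct = 59.75552333 %, rounded to 4 dp:

59.7555 %


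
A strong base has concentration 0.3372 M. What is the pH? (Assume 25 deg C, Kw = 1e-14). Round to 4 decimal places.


A strong base dissociates completely, so [OH-] equals the given concentration.
pOH = -log10([OH-]) = -log10(0.3372) = 0.472112
pH = 14 - pOH = 14 - 0.472112
pH = 13.527888, rounded to 4 dp:

13.5279


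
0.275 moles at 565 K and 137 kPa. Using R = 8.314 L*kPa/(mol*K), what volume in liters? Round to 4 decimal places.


PV = nRT, solve for V = nRT / P.
nRT = 0.275 * 8.314 * 565 = 1291.7877
V = 1291.7877 / 137
V = 9.4291073 L, rounded to 4 dp:

9.4291 L


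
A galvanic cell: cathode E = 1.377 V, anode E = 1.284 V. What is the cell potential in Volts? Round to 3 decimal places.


Standard cell potential: E_cell = E_cathode - E_anode.
E_cell = 1.377 - (1.284)
E_cell = 0.093 V, rounded to 3 dp:

0.093 V


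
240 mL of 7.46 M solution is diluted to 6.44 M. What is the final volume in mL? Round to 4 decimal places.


Dilution: M1*V1 = M2*V2, solve for V2.
V2 = M1*V1 / M2
V2 = 7.46 * 240 / 6.44
V2 = 1790.4 / 6.44
V2 = 278.01242236 mL, rounded to 4 dp:

278.0124 mL


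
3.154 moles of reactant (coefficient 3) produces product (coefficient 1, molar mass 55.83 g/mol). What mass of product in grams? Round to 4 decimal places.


Use the coefficient ratio to convert reactant moles to product moles, then multiply by the product's molar mass.
moles_P = moles_R * (coeff_P / coeff_R) = 3.154 * (1/3) = 1.051333
mass_P = moles_P * M_P = 1.051333 * 55.83
mass_P = 58.69592139 g, rounded to 4 dp:

58.6959 g


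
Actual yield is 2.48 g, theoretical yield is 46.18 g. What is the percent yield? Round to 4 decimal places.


% yield = 100 * actual / theoretical
% yield = 100 * 2.48 / 46.18
% yield = 5.37029017 %, rounded to 4 dp:

5.3703 %


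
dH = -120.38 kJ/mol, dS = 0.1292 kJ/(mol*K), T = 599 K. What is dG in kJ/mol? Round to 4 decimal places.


Gibbs: dG = dH - T*dS (consistent units, dS already in kJ/(mol*K)).
T*dS = 599 * 0.1292 = 77.3908
dG = -120.38 - (77.3908)
dG = -197.7708 kJ/mol, rounded to 4 dp:

-197.7708 kJ/mol


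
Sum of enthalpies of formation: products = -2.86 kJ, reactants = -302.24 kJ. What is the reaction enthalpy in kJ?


dH_rxn = sum(dH_f products) - sum(dH_f reactants)
dH_rxn = -2.86 - (-302.24)
dH_rxn = 299.38 kJ:

299.38 kJ


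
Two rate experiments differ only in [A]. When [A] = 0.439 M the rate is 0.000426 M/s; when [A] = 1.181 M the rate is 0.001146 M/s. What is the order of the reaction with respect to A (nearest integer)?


Rate is proportional to [A]^n, so rate2/rate1 = ([A]2/[A]1)^n. Take logs to solve for n.
rate2/rate1 = 0.001146 / 0.000426 = 2.6901
[A]2/[A]1 = 1.181 / 0.439 = 2.6902
n = ln(2.6901) / ln(2.6902) = 1.0
Nearest integer order:

1


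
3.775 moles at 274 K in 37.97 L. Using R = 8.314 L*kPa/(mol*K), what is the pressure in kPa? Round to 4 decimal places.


PV = nRT, solve for P = nRT / V.
nRT = 3.775 * 8.314 * 274 = 8599.5859
P = 8599.5859 / 37.97
P = 226.48369502 kPa, rounded to 4 dp:

226.4837 kPa


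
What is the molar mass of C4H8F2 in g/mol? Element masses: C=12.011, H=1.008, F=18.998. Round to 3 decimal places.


M = sum(count * atomic_mass) over atoms.
M = 4*12.011 + 8*1.008 + 2*18.998
M = 48.044 + 8.064 + 37.996
M = 94.104 g/mol, rounded to 3 dp:

94.104 g/mol


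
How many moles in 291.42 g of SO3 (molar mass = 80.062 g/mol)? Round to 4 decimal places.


n = mass / M
n = 291.42 / 80.062
n = 3.63992905 mol, rounded to 4 dp:

3.6399 mol


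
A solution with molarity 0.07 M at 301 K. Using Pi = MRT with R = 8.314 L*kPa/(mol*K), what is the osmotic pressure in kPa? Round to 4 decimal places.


Osmotic pressure (van't Hoff): Pi = M*R*T.
RT = 8.314 * 301 = 2502.514
Pi = 0.07 * 2502.514
Pi = 175.17598 kPa, rounded to 4 dp:

175.1760 kPa


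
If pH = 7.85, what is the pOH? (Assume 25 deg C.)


At 25 deg C, pH + pOH = 14.
pOH = 14 - pH = 14 - 7.85
pOH = 6.15:

6.15


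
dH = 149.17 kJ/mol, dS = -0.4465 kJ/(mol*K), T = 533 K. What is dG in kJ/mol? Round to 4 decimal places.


Gibbs: dG = dH - T*dS (consistent units, dS already in kJ/(mol*K)).
T*dS = 533 * -0.4465 = -237.9845
dG = 149.17 - (-237.9845)
dG = 387.1545 kJ/mol, rounded to 4 dp:

387.1545 kJ/mol


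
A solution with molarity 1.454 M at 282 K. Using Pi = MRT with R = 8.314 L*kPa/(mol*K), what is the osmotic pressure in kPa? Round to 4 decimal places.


Osmotic pressure (van't Hoff): Pi = M*R*T.
RT = 8.314 * 282 = 2344.548
Pi = 1.454 * 2344.548
Pi = 3408.972792 kPa, rounded to 4 dp:

3408.9728 kPa


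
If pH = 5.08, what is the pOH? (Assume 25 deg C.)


At 25 deg C, pH + pOH = 14.
pOH = 14 - pH = 14 - 5.08
pOH = 8.92:

8.92


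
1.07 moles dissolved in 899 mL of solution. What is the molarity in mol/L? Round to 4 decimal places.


Convert volume to liters: V_L = V_mL / 1000.
V_L = 899 / 1000 = 0.899 L
M = n / V_L = 1.07 / 0.899
M = 1.19021135 mol/L, rounded to 4 dp:

1.1902 mol/L


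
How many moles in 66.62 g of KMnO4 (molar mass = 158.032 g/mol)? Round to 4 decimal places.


n = mass / M
n = 66.62 / 158.032
n = 0.42156019 mol, rounded to 4 dp:

0.4216 mol


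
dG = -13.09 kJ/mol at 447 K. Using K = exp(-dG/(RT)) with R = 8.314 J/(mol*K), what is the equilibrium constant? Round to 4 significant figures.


dG is in kJ/mol; multiply by 1000 to match R in J/(mol*K).
RT = 8.314 * 447 = 3716.358 J/mol
exponent = -dG*1000 / (RT) = -(-13.09*1000) / 3716.358 = 3.52226562
K = exp(3.52226562)
K = 33.861058, rounded to 4 significant figures:

33.86


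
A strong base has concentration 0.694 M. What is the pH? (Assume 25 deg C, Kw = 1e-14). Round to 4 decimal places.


A strong base dissociates completely, so [OH-] equals the given concentration.
pOH = -log10([OH-]) = -log10(0.694) = 0.158641
pH = 14 - pOH = 14 - 0.158641
pH = 13.841359, rounded to 4 dp:

13.8414


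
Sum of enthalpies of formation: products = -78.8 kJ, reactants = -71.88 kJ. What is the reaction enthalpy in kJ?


dH_rxn = sum(dH_f products) - sum(dH_f reactants)
dH_rxn = -78.8 - (-71.88)
dH_rxn = -6.92 kJ:

-6.92 kJ


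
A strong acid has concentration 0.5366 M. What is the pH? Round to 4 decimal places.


A strong acid dissociates completely, so [H+] equals the given concentration.
pH = -log10([H+]) = -log10(0.5366)
pH = 0.27034933, rounded to 4 dp:

0.2703


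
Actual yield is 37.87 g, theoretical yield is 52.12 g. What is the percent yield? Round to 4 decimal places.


% yield = 100 * actual / theoretical
% yield = 100 * 37.87 / 52.12
% yield = 72.65924789 %, rounded to 4 dp:

72.6592 %


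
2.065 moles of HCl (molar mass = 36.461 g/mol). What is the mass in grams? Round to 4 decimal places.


mass = n * M
mass = 2.065 * 36.461
mass = 75.291965 g, rounded to 4 dp:

75.2920 g


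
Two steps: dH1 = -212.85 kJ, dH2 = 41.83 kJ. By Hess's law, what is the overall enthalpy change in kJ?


Hess's law: enthalpy is a state function, so add the step enthalpies.
dH_total = dH1 + dH2 = -212.85 + (41.83)
dH_total = -171.02 kJ:

-171.02 kJ


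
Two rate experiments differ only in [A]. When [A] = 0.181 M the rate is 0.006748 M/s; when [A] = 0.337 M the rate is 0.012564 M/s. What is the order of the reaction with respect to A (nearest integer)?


Rate is proportional to [A]^n, so rate2/rate1 = ([A]2/[A]1)^n. Take logs to solve for n.
rate2/rate1 = 0.012564 / 0.006748 = 1.8619
[A]2/[A]1 = 0.337 / 0.181 = 1.8619
n = ln(1.8619) / ln(1.8619) = 1.0
Nearest integer order:

1


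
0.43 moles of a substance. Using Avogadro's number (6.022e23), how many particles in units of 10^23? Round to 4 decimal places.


N = n * NA, then divide by 1e23 for the requested units.
N / 1e23 = n * 6.022
N / 1e23 = 0.43 * 6.022
N / 1e23 = 2.58946, rounded to 4 dp:

2.5895


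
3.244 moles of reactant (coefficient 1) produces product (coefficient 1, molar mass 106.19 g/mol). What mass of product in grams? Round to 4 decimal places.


Use the coefficient ratio to convert reactant moles to product moles, then multiply by the product's molar mass.
moles_P = moles_R * (coeff_P / coeff_R) = 3.244 * (1/1) = 3.244
mass_P = moles_P * M_P = 3.244 * 106.19
mass_P = 344.48036 g, rounded to 4 dp:

344.4804 g


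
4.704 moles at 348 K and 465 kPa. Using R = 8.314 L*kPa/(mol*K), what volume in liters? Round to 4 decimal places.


PV = nRT, solve for V = nRT / P.
nRT = 4.704 * 8.314 * 348 = 13609.9515
V = 13609.9515 / 465
V = 29.2687129 L, rounded to 4 dp:

29.2687 L


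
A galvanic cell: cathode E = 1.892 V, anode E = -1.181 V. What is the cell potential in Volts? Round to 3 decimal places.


Standard cell potential: E_cell = E_cathode - E_anode.
E_cell = 1.892 - (-1.181)
E_cell = 3.073 V, rounded to 3 dp:

3.073 V


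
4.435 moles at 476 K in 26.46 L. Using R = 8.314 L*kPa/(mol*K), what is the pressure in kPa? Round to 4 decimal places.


PV = nRT, solve for P = nRT / V.
nRT = 4.435 * 8.314 * 476 = 17551.3528
P = 17551.3528 / 26.46
P = 663.31643235 kPa, rounded to 4 dp:

663.3164 kPa


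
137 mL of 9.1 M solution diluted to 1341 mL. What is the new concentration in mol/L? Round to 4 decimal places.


Dilution: M1*V1 = M2*V2, solve for M2.
M2 = M1*V1 / V2
M2 = 9.1 * 137 / 1341
M2 = 1246.7 / 1341
M2 = 0.92967934 mol/L, rounded to 4 dp:

0.9297 mol/L


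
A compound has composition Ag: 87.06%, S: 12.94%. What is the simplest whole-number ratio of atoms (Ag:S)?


Assume 100 g of compound, divide each mass% by atomic mass to get moles, then normalize by the smallest to get a raw atom ratio.
Moles per 100 g: Ag: 87.06/107.868 = 0.8071, S: 12.94/32.065 = 0.4036
Raw ratio (divide by min = 0.4036): Ag: 2.0, S: 1.0
Multiply by 1 to clear fractions: Ag: 2.0 ~= 2, S: 1.0 ~= 1
Reduce by GCD to get the simplest whole-number ratio:

2:1


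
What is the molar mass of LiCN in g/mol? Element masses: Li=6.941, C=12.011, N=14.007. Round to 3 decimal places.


M = sum(count * atomic_mass) over atoms.
M = 1*6.941 + 1*12.011 + 1*14.007
M = 6.941 + 12.011 + 14.007
M = 32.959 g/mol, rounded to 3 dp:

32.959 g/mol


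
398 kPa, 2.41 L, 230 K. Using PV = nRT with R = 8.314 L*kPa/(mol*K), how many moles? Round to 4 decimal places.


PV = nRT, solve for n = PV / (RT).
PV = 398 * 2.41 = 959.18
RT = 8.314 * 230 = 1912.22
n = 959.18 / 1912.22
n = 0.50160546 mol, rounded to 4 dp:

0.5016 mol


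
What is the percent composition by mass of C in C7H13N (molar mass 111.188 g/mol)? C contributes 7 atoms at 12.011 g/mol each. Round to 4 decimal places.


pct = 100 * (n_elem * M_elem) / M_total
mass_contribution = 7 * 12.011 = 84.077 g/mol
pct = 100 * 84.077 / 111.188
pct = 75.61697305 %, rounded to 4 dp:

75.6170 %


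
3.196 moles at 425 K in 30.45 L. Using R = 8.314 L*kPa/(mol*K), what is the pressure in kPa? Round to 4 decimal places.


PV = nRT, solve for P = nRT / V.
nRT = 3.196 * 8.314 * 425 = 11292.9062
P = 11292.9062 / 30.45
P = 370.86719869 kPa, rounded to 4 dp:

370.8672 kPa


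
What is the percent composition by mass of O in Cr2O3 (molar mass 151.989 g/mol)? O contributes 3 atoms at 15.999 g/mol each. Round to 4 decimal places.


pct = 100 * (n_elem * M_elem) / M_total
mass_contribution = 3 * 15.999 = 47.997 g/mol
pct = 100 * 47.997 / 151.989
pct = 31.57925903 %, rounded to 4 dp:

31.5793 %


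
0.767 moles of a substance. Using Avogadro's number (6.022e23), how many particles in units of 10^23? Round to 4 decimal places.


N = n * NA, then divide by 1e23 for the requested units.
N / 1e23 = n * 6.022
N / 1e23 = 0.767 * 6.022
N / 1e23 = 4.618874, rounded to 4 dp:

4.6189


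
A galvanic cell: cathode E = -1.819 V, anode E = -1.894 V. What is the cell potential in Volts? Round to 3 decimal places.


Standard cell potential: E_cell = E_cathode - E_anode.
E_cell = -1.819 - (-1.894)
E_cell = 0.075 V, rounded to 3 dp:

0.075 V


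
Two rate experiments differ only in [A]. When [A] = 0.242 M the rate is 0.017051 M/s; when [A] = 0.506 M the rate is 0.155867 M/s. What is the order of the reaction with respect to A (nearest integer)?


Rate is proportional to [A]^n, so rate2/rate1 = ([A]2/[A]1)^n. Take logs to solve for n.
rate2/rate1 = 0.155867 / 0.017051 = 9.1412
[A]2/[A]1 = 0.506 / 0.242 = 2.0909
n = ln(9.1412) / ln(2.0909) = 3.0
Nearest integer order:

3


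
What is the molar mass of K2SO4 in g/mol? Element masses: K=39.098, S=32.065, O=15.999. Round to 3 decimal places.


M = sum(count * atomic_mass) over atoms.
M = 2*39.098 + 1*32.065 + 4*15.999
M = 78.196 + 32.065 + 63.996
M = 174.257 g/mol, rounded to 3 dp:

174.257 g/mol


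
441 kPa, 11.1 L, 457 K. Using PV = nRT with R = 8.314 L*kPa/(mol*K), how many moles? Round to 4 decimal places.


PV = nRT, solve for n = PV / (RT).
PV = 441 * 11.1 = 4895.1
RT = 8.314 * 457 = 3799.498
n = 4895.1 / 3799.498
n = 1.28835441 mol, rounded to 4 dp:

1.2884 mol


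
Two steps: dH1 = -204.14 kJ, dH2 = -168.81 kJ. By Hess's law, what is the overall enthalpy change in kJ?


Hess's law: enthalpy is a state function, so add the step enthalpies.
dH_total = dH1 + dH2 = -204.14 + (-168.81)
dH_total = -372.95 kJ:

-372.95 kJ


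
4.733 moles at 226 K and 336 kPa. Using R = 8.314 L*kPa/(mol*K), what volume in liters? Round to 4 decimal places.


PV = nRT, solve for V = nRT / P.
nRT = 4.733 * 8.314 * 226 = 8893.1366
V = 8893.1366 / 336
V = 26.46766845 L, rounded to 4 dp:

26.4677 L


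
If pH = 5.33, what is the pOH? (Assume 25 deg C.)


At 25 deg C, pH + pOH = 14.
pOH = 14 - pH = 14 - 5.33
pOH = 8.67:

8.67


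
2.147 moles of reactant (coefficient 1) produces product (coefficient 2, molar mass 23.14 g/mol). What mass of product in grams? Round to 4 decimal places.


Use the coefficient ratio to convert reactant moles to product moles, then multiply by the product's molar mass.
moles_P = moles_R * (coeff_P / coeff_R) = 2.147 * (2/1) = 4.294
mass_P = moles_P * M_P = 4.294 * 23.14
mass_P = 99.36316 g, rounded to 4 dp:

99.3632 g


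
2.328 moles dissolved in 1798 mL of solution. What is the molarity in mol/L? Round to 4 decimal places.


Convert volume to liters: V_L = V_mL / 1000.
V_L = 1798 / 1000 = 1.798 L
M = n / V_L = 2.328 / 1.798
M = 1.29477197 mol/L, rounded to 4 dp:

1.2948 mol/L


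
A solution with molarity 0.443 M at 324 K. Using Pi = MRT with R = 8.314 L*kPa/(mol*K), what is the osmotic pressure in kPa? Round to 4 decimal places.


Osmotic pressure (van't Hoff): Pi = M*R*T.
RT = 8.314 * 324 = 2693.736
Pi = 0.443 * 2693.736
Pi = 1193.325048 kPa, rounded to 4 dp:

1193.3250 kPa


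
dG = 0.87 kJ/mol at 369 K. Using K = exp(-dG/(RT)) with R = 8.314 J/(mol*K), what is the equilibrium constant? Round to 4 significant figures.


dG is in kJ/mol; multiply by 1000 to match R in J/(mol*K).
RT = 8.314 * 369 = 3067.866 J/mol
exponent = -dG*1000 / (RT) = -(0.87*1000) / 3067.866 = -0.28358475
K = exp(-0.28358475)
K = 0.7530793, rounded to 4 significant figures:

0.7531


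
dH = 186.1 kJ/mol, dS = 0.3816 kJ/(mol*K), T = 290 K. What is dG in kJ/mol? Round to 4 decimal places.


Gibbs: dG = dH - T*dS (consistent units, dS already in kJ/(mol*K)).
T*dS = 290 * 0.3816 = 110.664
dG = 186.1 - (110.664)
dG = 75.436 kJ/mol, rounded to 4 dp:

75.4360 kJ/mol


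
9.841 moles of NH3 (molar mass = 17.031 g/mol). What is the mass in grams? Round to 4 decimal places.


mass = n * M
mass = 9.841 * 17.031
mass = 167.602071 g, rounded to 4 dp:

167.6021 g


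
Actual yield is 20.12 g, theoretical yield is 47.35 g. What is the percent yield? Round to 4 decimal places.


% yield = 100 * actual / theoretical
% yield = 100 * 20.12 / 47.35
% yield = 42.49208025 %, rounded to 4 dp:

42.4921 %


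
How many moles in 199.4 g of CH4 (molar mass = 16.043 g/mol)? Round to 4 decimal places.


n = mass / M
n = 199.4 / 16.043
n = 12.4290968 mol, rounded to 4 dp:

12.4291 mol


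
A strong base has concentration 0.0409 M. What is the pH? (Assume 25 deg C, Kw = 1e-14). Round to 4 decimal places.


A strong base dissociates completely, so [OH-] equals the given concentration.
pOH = -log10([OH-]) = -log10(0.0409) = 1.388277
pH = 14 - pOH = 14 - 1.388277
pH = 12.611723, rounded to 4 dp:

12.6117


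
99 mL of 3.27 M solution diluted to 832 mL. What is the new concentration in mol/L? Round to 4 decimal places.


Dilution: M1*V1 = M2*V2, solve for M2.
M2 = M1*V1 / V2
M2 = 3.27 * 99 / 832
M2 = 323.73 / 832
M2 = 0.38909856 mol/L, rounded to 4 dp:

0.3891 mol/L


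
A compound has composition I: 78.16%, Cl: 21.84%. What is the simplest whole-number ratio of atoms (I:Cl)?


Assume 100 g of compound, divide each mass% by atomic mass to get moles, then normalize by the smallest to get a raw atom ratio.
Moles per 100 g: I: 78.16/126.904 = 0.6159, Cl: 21.84/35.453 = 0.616
Raw ratio (divide by min = 0.6159): I: 1.0, Cl: 1.0
Multiply by 1 to clear fractions: I: 1.0 ~= 1, Cl: 1.0 ~= 1
Reduce by GCD to get the simplest whole-number ratio:

1:1


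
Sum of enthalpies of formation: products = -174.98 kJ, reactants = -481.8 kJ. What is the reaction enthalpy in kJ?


dH_rxn = sum(dH_f products) - sum(dH_f reactants)
dH_rxn = -174.98 - (-481.8)
dH_rxn = 306.82 kJ:

306.82 kJ


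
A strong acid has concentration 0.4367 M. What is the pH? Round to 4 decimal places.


A strong acid dissociates completely, so [H+] equals the given concentration.
pH = -log10([H+]) = -log10(0.4367)
pH = 0.35981681, rounded to 4 dp:

0.3598
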